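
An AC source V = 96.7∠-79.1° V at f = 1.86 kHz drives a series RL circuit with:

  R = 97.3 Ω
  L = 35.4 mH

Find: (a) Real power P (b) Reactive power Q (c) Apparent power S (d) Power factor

Step 1 — Angular frequency: ω = 2π·f = 2π·1860 = 1.169e+04 rad/s.
Step 2 — Component impedances:
  R: Z = R = 97.3 Ω
  L: Z = jωL = j·1.169e+04·0.0354 = 0 + j413.7 Ω
Step 3 — Series combination: Z_total = R + L = 97.3 + j413.7 Ω = 425∠76.8° Ω.
Step 4 — Source phasor: V = 96.7∠-79.1° V = 18.29 - j94.96 V.
Step 5 — Current: I = V / Z = -0.2076 - j0.09303 A = 0.2275∠-155.9° A.
Step 6 — Complex power: S = V·I* = 5.037 + j21.42 VA.
Step 7 — Real power: P = Re(S) = 5.037 W.
Step 8 — Reactive power: Q = Im(S) = 21.42 VAR.
Step 9 — Apparent power: |S| = 22 VA.
Step 10 — Power factor: PF = P/|S| = 0.2289 (lagging).

(a) P = 5.037 W  (b) Q = 21.42 VAR  (c) S = 22 VA  (d) PF = 0.2289 (lagging)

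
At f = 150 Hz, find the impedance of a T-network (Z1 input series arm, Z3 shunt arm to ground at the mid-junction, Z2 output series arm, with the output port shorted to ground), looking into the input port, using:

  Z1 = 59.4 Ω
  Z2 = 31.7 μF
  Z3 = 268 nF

Step 1 — Angular frequency: ω = 2π·f = 2π·150 = 942.5 rad/s.
Step 2 — Component impedances:
  Z1: Z = R = 59.4 Ω
  Z2: Z = 1/(jωC) = -j/(ω·C) = 0 - j33.47 Ω
  Z3: Z = 1/(jωC) = -j/(ω·C) = 0 - j3959 Ω
Step 3 — With the output port shorted to ground, the output series arm Z2 runs from the junction to ground; the shunt arm Z3 also runs from the junction to ground. They appear in parallel: Z3 || Z2 = 0 - j33.19 Ω.
Step 4 — Series with input arm Z1: Z_in = Z1 + (Z3 || Z2) = 59.4 - j33.19 Ω = 68.04∠-29.2° Ω.

Z = 59.4 - j33.19 Ω = 68.04∠-29.2° Ω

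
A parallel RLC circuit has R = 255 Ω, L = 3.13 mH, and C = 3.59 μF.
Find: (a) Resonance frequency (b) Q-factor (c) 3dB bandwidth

Step 1 — Resonance: ω₀ = 1/√(LC) = 1/√(0.00313·3.59e-06) = 9434 rad/s.
Step 2 — f₀ = ω₀/(2π) = 1501 Hz.
Step 3 — Parallel Q: Q = R/(ω₀L) = 255/(9434·0.00313) = 8.636.
Step 4 — Bandwidth: Δω = ω₀/Q = 1092 rad/s; BW = Δω/(2π) = 173.9 Hz.

(a) f₀ = 1501 Hz  (b) Q = 8.636  (c) BW = 173.9 Hz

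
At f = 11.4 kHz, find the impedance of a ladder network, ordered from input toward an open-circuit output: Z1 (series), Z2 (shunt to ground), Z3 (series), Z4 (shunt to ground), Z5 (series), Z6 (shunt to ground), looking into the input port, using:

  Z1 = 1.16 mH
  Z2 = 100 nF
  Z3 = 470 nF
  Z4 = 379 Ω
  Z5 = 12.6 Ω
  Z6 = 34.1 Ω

Step 1 — Angular frequency: ω = 2π·f = 2π·1.14e+04 = 7.163e+04 rad/s.
Step 2 — Component impedances:
  Z1: Z = jωL = j·7.163e+04·0.00116 = 0 + j83.09 Ω
  Z2: Z = 1/(jωC) = -j/(ω·C) = 0 - j139.6 Ω
  Z3: Z = 1/(jωC) = -j/(ω·C) = 0 - j29.7 Ω
  Z4: Z = R = 379 Ω
  Z5: Z = R = 12.6 Ω
  Z6: Z = R = 34.1 Ω
Step 3 — Ladder network (open output): work backward from the far end, alternating series and parallel combinations. Z_in = 26.66 + j52.05 Ω = 58.48∠62.9° Ω.

Z = 26.66 + j52.05 Ω = 58.48∠62.9° Ω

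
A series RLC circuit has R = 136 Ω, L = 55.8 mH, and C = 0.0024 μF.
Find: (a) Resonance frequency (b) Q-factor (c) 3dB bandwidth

Step 1 — Resonance: ω₀ = 1/√(LC) = 1/√(0.0558·2.4e-09) = 8.641e+04 rad/s.
Step 2 — f₀ = ω₀/(2π) = 1.375e+04 Hz.
Step 3 — Series Q: Q = ω₀L/R = 8.641e+04·0.0558/136 = 35.45.
Step 4 — Bandwidth: Δω = ω₀/Q = 2437 rad/s; BW = Δω/(2π) = 387.9 Hz.

(a) f₀ = 1.375e+04 Hz  (b) Q = 35.45  (c) BW = 387.9 Hz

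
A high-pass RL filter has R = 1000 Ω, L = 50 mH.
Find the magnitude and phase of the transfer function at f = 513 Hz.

Step 1 — Angular frequency: ω = 2π·513 = 3223 rad/s.
Step 2 — Transfer function: H(jω) = jωL/(R + jωL).
Step 3 — Numerator jωL = j·161.2; denominator R + jωL = 1000 + j161.2.
Step 4 — H = 0.02532 + j0.1571.
Step 5 — Magnitude: |H| = 0.1591 (-16.0 dB); phase: φ = 80.8°.

|H| = 0.1591 (-16.0 dB), φ = 80.8°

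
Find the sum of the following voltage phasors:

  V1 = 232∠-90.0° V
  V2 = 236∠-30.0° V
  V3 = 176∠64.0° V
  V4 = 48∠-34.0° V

Step 1 — Convert each phasor to rectangular form:
  V1 = 232·(cos(-90.0°) + j·sin(-90.0°)) = 0 - j232 V
  V2 = 236·(cos(-30.0°) + j·sin(-30.0°)) = 204.4 - j118 V
  V3 = 176·(cos(64.0°) + j·sin(64.0°)) = 77.15 + j158.2 V
  V4 = 48·(cos(-34.0°) + j·sin(-34.0°)) = 39.79 - j26.84 V
Step 2 — Sum components: V_total = 321.3 - j218.7 V.
Step 3 — Convert to polar: |V_total| = 388.7 V, ∠V_total = -34.2°.

V_total = 388.7∠-34.2° V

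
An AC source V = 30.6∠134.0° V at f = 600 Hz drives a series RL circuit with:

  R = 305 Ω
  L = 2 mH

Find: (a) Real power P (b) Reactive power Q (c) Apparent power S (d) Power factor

Step 1 — Angular frequency: ω = 2π·f = 2π·600 = 3770 rad/s.
Step 2 — Component impedances:
  R: Z = R = 305 Ω
  L: Z = jωL = j·3770·0.002 = 0 + j7.54 Ω
Step 3 — Series combination: Z_total = R + L = 305 + j7.54 Ω = 305.1∠1.4° Ω.
Step 4 — Source phasor: V = 30.6∠134.0° V = -21.26 + j22.01 V.
Step 5 — Current: I = V / Z = -0.06787 + j0.07385 A = 0.1003∠132.6° A.
Step 6 — Complex power: S = V·I* = 3.068 + j0.07585 VA.
Step 7 — Real power: P = Re(S) = 3.068 W.
Step 8 — Reactive power: Q = Im(S) = 0.07585 VAR.
Step 9 — Apparent power: |S| = 3.069 VA.
Step 10 — Power factor: PF = P/|S| = 0.9997 (lagging).

(a) P = 3.068 W  (b) Q = 0.07585 VAR  (c) S = 3.069 VA  (d) PF = 0.9997 (lagging)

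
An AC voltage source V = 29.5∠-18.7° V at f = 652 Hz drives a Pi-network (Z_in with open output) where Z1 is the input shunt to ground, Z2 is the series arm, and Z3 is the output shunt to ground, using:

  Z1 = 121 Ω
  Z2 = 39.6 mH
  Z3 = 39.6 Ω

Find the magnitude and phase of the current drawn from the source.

Step 1 — Angular frequency: ω = 2π·f = 2π·652 = 4097 rad/s.
Step 2 — Component impedances:
  Z1: Z = R = 121 Ω
  Z2: Z = jωL = j·4097·0.0396 = 0 + j162.2 Ω
  Z3: Z = R = 39.6 Ω
Step 3 — With open output, the series arm Z2 and the output shunt Z3 appear in series to ground: Z2 + Z3 = 39.6 + j162.2 Ω.
Step 4 — Parallel with input shunt Z1: Z_in = Z1 || (Z2 + Z3) = 75.88 + j45.58 Ω = 88.51∠31.0° Ω.
Step 5 — Source phasor: V = 29.5∠-18.7° V = 27.94 - j9.458 V.
Step 6 — Ohm's law: I = V / Z_total = (27.94 - j9.458) / (75.88 + j45.58) = 0.2156 - j0.2542 A.
Step 7 — Convert to polar: |I| = 0.3333 A, ∠I = -49.7°.

I = 0.3333∠-49.7° A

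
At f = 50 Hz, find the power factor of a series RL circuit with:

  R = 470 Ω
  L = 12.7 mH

Step 1 — Angular frequency: ω = 2π·f = 2π·50 = 314.2 rad/s.
Step 2 — Component impedances:
  R: Z = R = 470 Ω
  L: Z = jωL = j·314.2·0.0127 = 0 + j3.99 Ω
Step 3 — Series combination: Z_total = R + L = 470 + j3.99 Ω = 470∠0.5° Ω.
Step 4 — Power factor: PF = cos(φ) = Re(Z)/|Z| = 470/470 = 1.
Step 5 — Type: Im(Z) = 3.99 ⇒ lagging (phase φ = 0.5°).

PF = 1 (lagging, φ = 0.5°)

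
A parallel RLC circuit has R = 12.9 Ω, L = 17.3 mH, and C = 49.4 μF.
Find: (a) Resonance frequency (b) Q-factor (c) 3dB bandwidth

Step 1 — Resonance: ω₀ = 1/√(LC) = 1/√(0.0173·4.94e-05) = 1082 rad/s.
Step 2 — f₀ = ω₀/(2π) = 172.2 Hz.
Step 3 — Parallel Q: Q = R/(ω₀L) = 12.9/(1082·0.0173) = 0.6893.
Step 4 — Bandwidth: Δω = ω₀/Q = 1569 rad/s; BW = Δω/(2π) = 249.7 Hz.

(a) f₀ = 172.2 Hz  (b) Q = 0.6893  (c) BW = 249.7 Hz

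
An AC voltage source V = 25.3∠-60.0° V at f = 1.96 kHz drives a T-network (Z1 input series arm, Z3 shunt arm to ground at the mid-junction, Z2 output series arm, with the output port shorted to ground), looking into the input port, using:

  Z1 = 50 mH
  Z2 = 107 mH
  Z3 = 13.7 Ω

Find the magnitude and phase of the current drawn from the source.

Step 1 — Angular frequency: ω = 2π·f = 2π·1960 = 1.232e+04 rad/s.
Step 2 — Component impedances:
  Z1: Z = jωL = j·1.232e+04·0.05 = 0 + j615.8 Ω
  Z2: Z = jωL = j·1.232e+04·0.107 = 0 + j1318 Ω
  Z3: Z = R = 13.7 Ω
Step 3 — With the output port shorted to ground, the output series arm Z2 runs from the junction to ground; the shunt arm Z3 also runs from the junction to ground. They appear in parallel: Z3 || Z2 = 13.7 + j0.1424 Ω.
Step 4 — Series with input arm Z1: Z_in = Z1 + (Z3 || Z2) = 13.7 + j615.9 Ω = 616∠88.7° Ω.
Step 5 — Source phasor: V = 25.3∠-60.0° V = 12.65 - j21.91 V.
Step 6 — Ohm's law: I = V / Z_total = (12.65 - j21.91) / (13.7 + j615.9) = -0.0351 - j0.02132 A.
Step 7 — Convert to polar: |I| = 0.04107 A, ∠I = -148.7°.

I = 0.04107∠-148.7° A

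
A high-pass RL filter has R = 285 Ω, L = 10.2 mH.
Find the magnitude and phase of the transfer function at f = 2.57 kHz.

Step 1 — Angular frequency: ω = 2π·2570 = 1.615e+04 rad/s.
Step 2 — Transfer function: H(jω) = jωL/(R + jωL).
Step 3 — Numerator jωL = j·164.7; denominator R + jωL = 285 + j164.7.
Step 4 — H = 0.2504 + j0.4332.
Step 5 — Magnitude: |H| = 0.5004 (-6.0 dB); phase: φ = 60.0°.

|H| = 0.5004 (-6.0 dB), φ = 60.0°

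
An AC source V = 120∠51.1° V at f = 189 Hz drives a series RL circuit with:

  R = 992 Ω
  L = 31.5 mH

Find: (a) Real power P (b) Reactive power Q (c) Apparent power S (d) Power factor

Step 1 — Angular frequency: ω = 2π·f = 2π·189 = 1188 rad/s.
Step 2 — Component impedances:
  R: Z = R = 992 Ω
  L: Z = jωL = j·1188·0.0315 = 0 + j37.41 Ω
Step 3 — Series combination: Z_total = R + L = 992 + j37.41 Ω = 992.7∠2.2° Ω.
Step 4 — Source phasor: V = 120∠51.1° V = 75.36 + j93.39 V.
Step 5 — Current: I = V / Z = 0.0794 + j0.09115 A = 0.1209∠48.9° A.
Step 6 — Complex power: S = V·I* = 14.5 + j0.5466 VA.
Step 7 — Real power: P = Re(S) = 14.5 W.
Step 8 — Reactive power: Q = Im(S) = 0.5466 VAR.
Step 9 — Apparent power: |S| = 14.51 VA.
Step 10 — Power factor: PF = P/|S| = 0.9993 (lagging).

(a) P = 14.5 W  (b) Q = 0.5466 VAR  (c) S = 14.51 VA  (d) PF = 0.9993 (lagging)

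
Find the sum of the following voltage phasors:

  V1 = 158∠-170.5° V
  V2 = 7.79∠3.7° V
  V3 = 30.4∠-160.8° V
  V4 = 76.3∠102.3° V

Step 1 — Convert each phasor to rectangular form:
  V1 = 158·(cos(-170.5°) + j·sin(-170.5°)) = -155.8 - j26.08 V
  V2 = 7.79·(cos(3.7°) + j·sin(3.7°)) = 7.774 + j0.5027 V
  V3 = 30.4·(cos(-160.8°) + j·sin(-160.8°)) = -28.71 - j9.998 V
  V4 = 76.3·(cos(102.3°) + j·sin(102.3°)) = -16.25 + j74.55 V
Step 2 — Sum components: V_total = -193 + j38.98 V.
Step 3 — Convert to polar: |V_total| = 196.9 V, ∠V_total = 168.6°.

V_total = 196.9∠168.6° V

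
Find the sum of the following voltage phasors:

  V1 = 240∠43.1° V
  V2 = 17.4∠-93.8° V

Step 1 — Convert each phasor to rectangular form:
  V1 = 240·(cos(43.1°) + j·sin(43.1°)) = 175.2 + j164 V
  V2 = 17.4·(cos(-93.8°) + j·sin(-93.8°)) = -1.153 - j17.36 V
Step 2 — Sum components: V_total = 174.1 + j146.6 V.
Step 3 — Convert to polar: |V_total| = 227.6 V, ∠V_total = 40.1°.

V_total = 227.6∠40.1° V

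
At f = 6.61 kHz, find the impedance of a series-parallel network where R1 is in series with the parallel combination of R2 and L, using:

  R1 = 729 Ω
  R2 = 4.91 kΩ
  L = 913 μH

Step 1 — Angular frequency: ω = 2π·f = 2π·6610 = 4.153e+04 rad/s.
Step 2 — Component impedances:
  R1: Z = R = 729 Ω
  R2: Z = R = 4910 Ω
  L: Z = jωL = j·4.153e+04·0.000913 = 0 + j37.92 Ω
Step 3 — Parallel branch: R2 || L = 1/(1/R2 + 1/L) = 0.2928 + j37.92 Ω.
Step 4 — Series with R1: Z_total = R1 + (R2 || L) = 729.3 + j37.92 Ω = 730.3∠3.0° Ω.

Z = 729.3 + j37.92 Ω = 730.3∠3.0° Ω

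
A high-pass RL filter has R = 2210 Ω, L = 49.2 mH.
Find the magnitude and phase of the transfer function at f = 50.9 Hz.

Step 1 — Angular frequency: ω = 2π·50.9 = 319.8 rad/s.
Step 2 — Transfer function: H(jω) = jωL/(R + jωL).
Step 3 — Numerator jωL = j·15.73; denominator R + jωL = 2210 + j15.73.
Step 4 — H = 5.069e-05 + j0.007119.
Step 5 — Magnitude: |H| = 0.00712 (-43.0 dB); phase: φ = 89.6°.

|H| = 0.00712 (-43.0 dB), φ = 89.6°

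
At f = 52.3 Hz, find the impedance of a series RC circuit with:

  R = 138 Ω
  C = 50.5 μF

Step 1 — Angular frequency: ω = 2π·f = 2π·52.3 = 328.6 rad/s.
Step 2 — Component impedances:
  R: Z = R = 138 Ω
  C: Z = 1/(jωC) = -j/(ω·C) = 0 - j60.26 Ω
Step 3 — Series combination: Z_total = R + C = 138 - j60.26 Ω = 150.6∠-23.6° Ω.

Z = 138 - j60.26 Ω = 150.6∠-23.6° Ω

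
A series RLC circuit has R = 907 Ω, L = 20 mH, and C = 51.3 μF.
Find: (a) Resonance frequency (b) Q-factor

Step 1 — Resonance condition Im(Z)=0 gives ω₀ = 1/√(LC).
Step 2 — ω₀ = 1/√(0.02·5.13e-05) = 987.2 rad/s.
Step 3 — f₀ = ω₀/(2π) = 157.1 Hz.
Step 4 — Series Q: Q = ω₀L/R = 987.2·0.02/907 = 0.02177.

(a) f₀ = 157.1 Hz  (b) Q = 0.02177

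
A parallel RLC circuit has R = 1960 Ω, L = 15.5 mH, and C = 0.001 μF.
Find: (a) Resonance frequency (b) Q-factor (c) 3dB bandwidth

Step 1 — Resonance: ω₀ = 1/√(LC) = 1/√(0.0155·1e-09) = 2.54e+05 rad/s.
Step 2 — f₀ = ω₀/(2π) = 4.043e+04 Hz.
Step 3 — Parallel Q: Q = R/(ω₀L) = 1960/(2.54e+05·0.0155) = 0.4978.
Step 4 — Bandwidth: Δω = ω₀/Q = 5.102e+05 rad/s; BW = Δω/(2π) = 8.12e+04 Hz.

(a) f₀ = 4.043e+04 Hz  (b) Q = 0.4978  (c) BW = 8.12e+04 Hz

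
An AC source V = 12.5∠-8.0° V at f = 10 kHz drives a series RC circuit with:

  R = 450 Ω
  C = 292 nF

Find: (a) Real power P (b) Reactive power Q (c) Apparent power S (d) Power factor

Step 1 — Angular frequency: ω = 2π·f = 2π·1e+04 = 6.283e+04 rad/s.
Step 2 — Component impedances:
  R: Z = R = 450 Ω
  C: Z = 1/(jωC) = -j/(ω·C) = 0 - j54.51 Ω
Step 3 — Series combination: Z_total = R + C = 450 - j54.51 Ω = 453.3∠-6.9° Ω.
Step 4 — Source phasor: V = 12.5∠-8.0° V = 12.38 - j1.74 V.
Step 5 — Current: I = V / Z = 0.02757 - j0.0005264 A = 0.02758∠-1.1° A.
Step 6 — Complex power: S = V·I* = 0.3422 - j0.04145 VA.
Step 7 — Real power: P = Re(S) = 0.3422 W.
Step 8 — Reactive power: Q = Im(S) = -0.04145 VAR.
Step 9 — Apparent power: |S| = 0.3447 VA.
Step 10 — Power factor: PF = P/|S| = 0.9927 (leading).

(a) P = 0.3422 W  (b) Q = -0.04145 VAR  (c) S = 0.3447 VA  (d) PF = 0.9927 (leading)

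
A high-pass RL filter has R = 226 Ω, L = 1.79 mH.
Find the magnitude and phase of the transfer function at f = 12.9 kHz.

Step 1 — Angular frequency: ω = 2π·1.29e+04 = 8.105e+04 rad/s.
Step 2 — Transfer function: H(jω) = jωL/(R + jωL).
Step 3 — Numerator jωL = j·145.1; denominator R + jωL = 226 + j145.1.
Step 4 — H = 0.2918 + j0.4546.
Step 5 — Magnitude: |H| = 0.5402 (-5.3 dB); phase: φ = 57.3°.

|H| = 0.5402 (-5.3 dB), φ = 57.3°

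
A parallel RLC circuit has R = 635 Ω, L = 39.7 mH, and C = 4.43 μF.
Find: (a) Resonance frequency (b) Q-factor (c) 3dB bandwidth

Step 1 — Resonance: ω₀ = 1/√(LC) = 1/√(0.0397·4.43e-06) = 2385 rad/s.
Step 2 — f₀ = ω₀/(2π) = 379.5 Hz.
Step 3 — Parallel Q: Q = R/(ω₀L) = 635/(2385·0.0397) = 6.708.
Step 4 — Bandwidth: Δω = ω₀/Q = 355.5 rad/s; BW = Δω/(2π) = 56.58 Hz.

(a) f₀ = 379.5 Hz  (b) Q = 6.708  (c) BW = 56.58 Hz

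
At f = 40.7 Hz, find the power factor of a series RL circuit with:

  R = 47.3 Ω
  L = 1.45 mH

Step 1 — Angular frequency: ω = 2π·f = 2π·40.7 = 255.7 rad/s.
Step 2 — Component impedances:
  R: Z = R = 47.3 Ω
  L: Z = jωL = j·255.7·0.00145 = 0 + j0.3708 Ω
Step 3 — Series combination: Z_total = R + L = 47.3 + j0.3708 Ω = 47.3∠0.4° Ω.
Step 4 — Power factor: PF = cos(φ) = Re(Z)/|Z| = 47.3/47.3 = 1.
Step 5 — Type: Im(Z) = 0.3708 ⇒ lagging (phase φ = 0.4°).

PF = 1 (lagging, φ = 0.4°)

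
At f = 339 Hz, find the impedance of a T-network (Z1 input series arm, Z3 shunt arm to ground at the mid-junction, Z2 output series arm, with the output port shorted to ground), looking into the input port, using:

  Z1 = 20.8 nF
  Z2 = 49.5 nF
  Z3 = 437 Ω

Step 1 — Angular frequency: ω = 2π·f = 2π·339 = 2130 rad/s.
Step 2 — Component impedances:
  Z1: Z = 1/(jωC) = -j/(ω·C) = 0 - j2.257e+04 Ω
  Z2: Z = 1/(jωC) = -j/(ω·C) = 0 - j9485 Ω
  Z3: Z = R = 437 Ω
Step 3 — With the output port shorted to ground, the output series arm Z2 runs from the junction to ground; the shunt arm Z3 also runs from the junction to ground. They appear in parallel: Z3 || Z2 = 436.1 - j20.09 Ω.
Step 4 — Series with input arm Z1: Z_in = Z1 + (Z3 || Z2) = 436.1 - j2.259e+04 Ω = 2.26e+04∠-88.9° Ω.

Z = 436.1 - j2.259e+04 Ω = 2.26e+04∠-88.9° Ω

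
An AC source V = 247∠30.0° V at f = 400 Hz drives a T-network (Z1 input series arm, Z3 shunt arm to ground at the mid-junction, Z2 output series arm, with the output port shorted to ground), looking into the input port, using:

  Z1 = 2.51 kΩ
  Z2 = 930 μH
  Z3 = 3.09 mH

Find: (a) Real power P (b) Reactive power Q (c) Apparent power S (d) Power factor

Step 1 — Angular frequency: ω = 2π·f = 2π·400 = 2513 rad/s.
Step 2 — Component impedances:
  Z1: Z = R = 2510 Ω
  Z2: Z = jωL = j·2513·0.00093 = 0 + j2.337 Ω
  Z3: Z = jωL = j·2513·0.00309 = 0 + j7.766 Ω
Step 3 — With the output port shorted to ground, the output series arm Z2 runs from the junction to ground; the shunt arm Z3 also runs from the junction to ground. They appear in parallel: Z3 || Z2 = 0 + j1.797 Ω.
Step 4 — Series with input arm Z1: Z_in = Z1 + (Z3 || Z2) = 2510 + j1.797 Ω = 2510∠0.0° Ω.
Step 5 — Source phasor: V = 247∠30.0° V = 213.9 + j123.5 V.
Step 6 — Current: I = V / Z = 0.08526 + j0.04914 A = 0.09841∠30.0° A.
Step 7 — Complex power: S = V·I* = 24.31 + j0.0174 VA.
Step 8 — Real power: P = Re(S) = 24.31 W.
Step 9 — Reactive power: Q = Im(S) = 0.0174 VAR.
Step 10 — Apparent power: |S| = 24.31 VA.
Step 11 — Power factor: PF = P/|S| = 1 (lagging).

(a) P = 24.31 W  (b) Q = 0.0174 VAR  (c) S = 24.31 VA  (d) PF = 1 (lagging)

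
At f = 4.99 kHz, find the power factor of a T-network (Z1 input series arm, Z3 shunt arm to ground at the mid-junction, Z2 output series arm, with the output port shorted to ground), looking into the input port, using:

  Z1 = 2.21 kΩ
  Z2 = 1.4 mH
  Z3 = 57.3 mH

Step 1 — Angular frequency: ω = 2π·f = 2π·4990 = 3.135e+04 rad/s.
Step 2 — Component impedances:
  Z1: Z = R = 2210 Ω
  Z2: Z = jωL = j·3.135e+04·0.0014 = 0 + j43.89 Ω
  Z3: Z = jωL = j·3.135e+04·0.0573 = 0 + j1797 Ω
Step 3 — With the output port shorted to ground, the output series arm Z2 runs from the junction to ground; the shunt arm Z3 also runs from the junction to ground. They appear in parallel: Z3 || Z2 = 0 + j42.85 Ω.
Step 4 — Series with input arm Z1: Z_in = Z1 + (Z3 || Z2) = 2210 + j42.85 Ω = 2210∠1.1° Ω.
Step 5 — Power factor: PF = cos(φ) = Re(Z)/|Z| = 2210/2210.4 = 0.9998.
Step 6 — Type: Im(Z) = 42.85 ⇒ lagging (phase φ = 1.1°).

PF = 0.9998 (lagging, φ = 1.1°)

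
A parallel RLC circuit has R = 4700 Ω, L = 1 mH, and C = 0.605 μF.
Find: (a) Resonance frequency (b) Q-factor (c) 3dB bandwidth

Step 1 — Resonance: ω₀ = 1/√(LC) = 1/√(0.001·6.05e-07) = 4.066e+04 rad/s.
Step 2 — f₀ = ω₀/(2π) = 6471 Hz.
Step 3 — Parallel Q: Q = R/(ω₀L) = 4700/(4.066e+04·0.001) = 115.6.
Step 4 — Bandwidth: Δω = ω₀/Q = 351.7 rad/s; BW = Δω/(2π) = 55.97 Hz.

(a) f₀ = 6471 Hz  (b) Q = 115.6  (c) BW = 55.97 Hz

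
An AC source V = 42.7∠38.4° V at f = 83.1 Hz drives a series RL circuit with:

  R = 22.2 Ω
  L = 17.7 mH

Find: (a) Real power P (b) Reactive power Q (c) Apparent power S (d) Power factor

Step 1 — Angular frequency: ω = 2π·f = 2π·83.1 = 522.1 rad/s.
Step 2 — Component impedances:
  R: Z = R = 22.2 Ω
  L: Z = jωL = j·522.1·0.0177 = 0 + j9.242 Ω
Step 3 — Series combination: Z_total = R + L = 22.2 + j9.242 Ω = 24.05∠22.6° Ω.
Step 4 — Source phasor: V = 42.7∠38.4° V = 33.46 + j26.52 V.
Step 5 — Current: I = V / Z = 1.709 + j0.4834 A = 1.776∠15.8° A.
Step 6 — Complex power: S = V·I* = 70 + j29.14 VA.
Step 7 — Real power: P = Re(S) = 70 W.
Step 8 — Reactive power: Q = Im(S) = 29.14 VAR.
Step 9 — Apparent power: |S| = 75.82 VA.
Step 10 — Power factor: PF = P/|S| = 0.9232 (lagging).

(a) P = 70 W  (b) Q = 29.14 VAR  (c) S = 75.82 VA  (d) PF = 0.9232 (lagging)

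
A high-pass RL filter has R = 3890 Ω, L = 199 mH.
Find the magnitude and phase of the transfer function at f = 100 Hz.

Step 1 — Angular frequency: ω = 2π·100 = 628.3 rad/s.
Step 2 — Transfer function: H(jω) = jωL/(R + jωL).
Step 3 — Numerator jωL = j·125; denominator R + jωL = 3890 + j125.
Step 4 — H = 0.001032 + j0.03211.
Step 5 — Magnitude: |H| = 0.03213 (-29.9 dB); phase: φ = 88.2°.

|H| = 0.03213 (-29.9 dB), φ = 88.2°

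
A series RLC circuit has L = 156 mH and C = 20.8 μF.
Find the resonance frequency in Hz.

Step 1 — Resonance condition Im(Z)=0 gives ω₀ = 1/√(LC).
Step 2 — ω₀ = 1/√(0.156·2.08e-05) = 555.1 rad/s.
Step 3 — f₀ = ω₀/(2π) = 88.35 Hz.

f₀ = 88.35 Hz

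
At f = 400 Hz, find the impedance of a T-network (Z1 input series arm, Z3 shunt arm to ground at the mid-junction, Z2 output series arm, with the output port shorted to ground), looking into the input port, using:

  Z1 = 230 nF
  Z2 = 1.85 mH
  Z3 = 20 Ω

Step 1 — Angular frequency: ω = 2π·f = 2π·400 = 2513 rad/s.
Step 2 — Component impedances:
  Z1: Z = 1/(jωC) = -j/(ω·C) = 0 - j1730 Ω
  Z2: Z = jωL = j·2513·0.00185 = 0 + j4.65 Ω
  Z3: Z = R = 20 Ω
Step 3 — With the output port shorted to ground, the output series arm Z2 runs from the junction to ground; the shunt arm Z3 also runs from the junction to ground. They appear in parallel: Z3 || Z2 = 1.025 + j4.411 Ω.
Step 4 — Series with input arm Z1: Z_in = Z1 + (Z3 || Z2) = 1.025 - j1726 Ω = 1726∠-90.0° Ω.

Z = 1.025 - j1726 Ω = 1726∠-90.0° Ω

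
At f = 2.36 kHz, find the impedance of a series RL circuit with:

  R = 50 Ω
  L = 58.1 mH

Step 1 — Angular frequency: ω = 2π·f = 2π·2360 = 1.483e+04 rad/s.
Step 2 — Component impedances:
  R: Z = R = 50 Ω
  L: Z = jωL = j·1.483e+04·0.0581 = 0 + j861.5 Ω
Step 3 — Series combination: Z_total = R + L = 50 + j861.5 Ω = 863∠86.7° Ω.

Z = 50 + j861.5 Ω = 863∠86.7° Ω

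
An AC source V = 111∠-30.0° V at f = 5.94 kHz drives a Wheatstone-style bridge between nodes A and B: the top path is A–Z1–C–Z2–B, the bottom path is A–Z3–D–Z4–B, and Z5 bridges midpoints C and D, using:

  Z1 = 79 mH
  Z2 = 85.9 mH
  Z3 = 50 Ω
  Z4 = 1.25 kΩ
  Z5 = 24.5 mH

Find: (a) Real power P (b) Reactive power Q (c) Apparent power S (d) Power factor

Step 1 — Angular frequency: ω = 2π·f = 2π·5940 = 3.732e+04 rad/s.
Step 2 — Component impedances:
  Z1: Z = jωL = j·3.732e+04·0.079 = 0 + j2948 Ω
  Z2: Z = jωL = j·3.732e+04·0.0859 = 0 + j3206 Ω
  Z3: Z = R = 50 Ω
  Z4: Z = R = 1250 Ω
  Z5: Z = jωL = j·3.732e+04·0.0245 = 0 + j914.4 Ω
Step 3 — Bridge requires nodal analysis (the Z5 bridge couples midpoints C and D, so the two paths cannot be reduced to a simple series/parallel combination). Setting node B to ground and injecting 1 A at node A, the 3-node admittance system at A, C, D solves to V_A = Z_AB = 1181 + j370.4 Ω = 1238∠17.4° Ω.
Step 4 — Source phasor: V = 111∠-30.0° V = 96.13 - j55.5 V.
Step 5 — Current: I = V / Z = 0.06068 - j0.06601 A = 0.08966∠-47.4° A.
Step 6 — Complex power: S = V·I* = 9.497 + j2.978 VA.
Step 7 — Real power: P = Re(S) = 9.497 W.
Step 8 — Reactive power: Q = Im(S) = 2.978 VAR.
Step 9 — Apparent power: |S| = 9.953 VA.
Step 10 — Power factor: PF = P/|S| = 0.9542 (lagging).

(a) P = 9.497 W  (b) Q = 2.978 VAR  (c) S = 9.953 VA  (d) PF = 0.9542 (lagging)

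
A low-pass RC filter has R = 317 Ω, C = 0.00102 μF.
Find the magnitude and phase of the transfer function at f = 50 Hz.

Step 1 — Angular frequency: ω = 2π·50 = 314.2 rad/s.
Step 2 — Transfer function: H(jω) = 1/(1 + jωRC).
Step 3 — Denominator: 1 + jωRC = 1 + j·314.2·317·1.02e-09 = 1 + j0.0001016.
Step 4 — H = 1 - j0.0001016.
Step 5 — Magnitude: |H| = 1 (-0.0 dB); phase: φ = -0.0°.

|H| = 1 (-0.0 dB), φ = -0.0°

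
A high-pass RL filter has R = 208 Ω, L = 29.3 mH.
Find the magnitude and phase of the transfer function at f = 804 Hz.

Step 1 — Angular frequency: ω = 2π·804 = 5052 rad/s.
Step 2 — Transfer function: H(jω) = jωL/(R + jωL).
Step 3 — Numerator jωL = j·148; denominator R + jωL = 208 + j148.
Step 4 — H = 0.3362 + j0.4724.
Step 5 — Magnitude: |H| = 0.5798 (-4.7 dB); phase: φ = 54.6°.

|H| = 0.5798 (-4.7 dB), φ = 54.6°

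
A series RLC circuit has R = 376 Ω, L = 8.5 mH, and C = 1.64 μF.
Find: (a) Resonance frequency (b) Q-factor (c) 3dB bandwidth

Step 1 — Resonance: ω₀ = 1/√(LC) = 1/√(0.0085·1.64e-06) = 8470 rad/s.
Step 2 — f₀ = ω₀/(2π) = 1348 Hz.
Step 3 — Series Q: Q = ω₀L/R = 8470·0.0085/376 = 0.1915.
Step 4 — Bandwidth: Δω = ω₀/Q = 4.424e+04 rad/s; BW = Δω/(2π) = 7040 Hz.

(a) f₀ = 1348 Hz  (b) Q = 0.1915  (c) BW = 7040 Hz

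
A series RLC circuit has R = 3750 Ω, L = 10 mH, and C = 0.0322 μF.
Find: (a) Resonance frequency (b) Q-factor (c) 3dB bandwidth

Step 1 — Resonance: ω₀ = 1/√(LC) = 1/√(0.01·3.22e-08) = 5.573e+04 rad/s.
Step 2 — f₀ = ω₀/(2π) = 8869 Hz.
Step 3 — Series Q: Q = ω₀L/R = 5.573e+04·0.01/3750 = 0.1486.
Step 4 — Bandwidth: Δω = ω₀/Q = 3.75e+05 rad/s; BW = Δω/(2π) = 5.968e+04 Hz.

(a) f₀ = 8869 Hz  (b) Q = 0.1486  (c) BW = 5.968e+04 Hz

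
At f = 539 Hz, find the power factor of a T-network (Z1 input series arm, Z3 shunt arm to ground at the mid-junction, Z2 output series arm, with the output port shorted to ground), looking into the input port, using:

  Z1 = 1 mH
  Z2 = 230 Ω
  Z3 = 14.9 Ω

Step 1 — Angular frequency: ω = 2π·f = 2π·539 = 3387 rad/s.
Step 2 — Component impedances:
  Z1: Z = jωL = j·3387·0.001 = 0 + j3.387 Ω
  Z2: Z = R = 230 Ω
  Z3: Z = R = 14.9 Ω
Step 3 — With the output port shorted to ground, the output series arm Z2 runs from the junction to ground; the shunt arm Z3 also runs from the junction to ground. They appear in parallel: Z3 || Z2 = 13.99 Ω.
Step 4 — Series with input arm Z1: Z_in = Z1 + (Z3 || Z2) = 13.99 + j3.387 Ω = 14.4∠13.6° Ω.
Step 5 — Power factor: PF = cos(φ) = Re(Z)/|Z| = 13.993/14.397 = 0.9719.
Step 6 — Type: Im(Z) = 3.387 ⇒ lagging (phase φ = 13.6°).

PF = 0.9719 (lagging, φ = 13.6°)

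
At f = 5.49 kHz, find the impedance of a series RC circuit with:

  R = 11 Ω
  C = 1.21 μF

Step 1 — Angular frequency: ω = 2π·f = 2π·5490 = 3.449e+04 rad/s.
Step 2 — Component impedances:
  R: Z = R = 11 Ω
  C: Z = 1/(jωC) = -j/(ω·C) = 0 - j23.96 Ω
Step 3 — Series combination: Z_total = R + C = 11 - j23.96 Ω = 26.36∠-65.3° Ω.

Z = 11 - j23.96 Ω = 26.36∠-65.3° Ω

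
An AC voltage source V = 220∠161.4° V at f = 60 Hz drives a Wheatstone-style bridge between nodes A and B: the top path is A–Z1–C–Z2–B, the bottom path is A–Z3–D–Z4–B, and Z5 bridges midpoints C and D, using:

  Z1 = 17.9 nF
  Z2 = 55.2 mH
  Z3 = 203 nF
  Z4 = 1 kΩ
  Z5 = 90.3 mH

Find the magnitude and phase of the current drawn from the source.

Step 1 — Angular frequency: ω = 2π·f = 2π·60 = 377 rad/s.
Step 2 — Component impedances:
  Z1: Z = 1/(jωC) = -j/(ω·C) = 0 - j1.482e+05 Ω
  Z2: Z = jωL = j·377·0.0552 = 0 + j20.81 Ω
  Z3: Z = 1/(jωC) = -j/(ω·C) = 0 - j1.307e+04 Ω
  Z4: Z = R = 1000 Ω
  Z5: Z = jωL = j·377·0.0903 = 0 + j34.04 Ω
Step 3 — Bridge requires nodal analysis (the Z5 bridge couples midpoints C and D, so the two paths cannot be reduced to a simple series/parallel combination). Setting node B to ground and injecting 1 A at node A, the 3-node admittance system at A, C, D solves to V_A = Z_AB = 2.706 - j1.196e+04 Ω = 1.196e+04∠-90.0° Ω.
Step 4 — Source phasor: V = 220∠161.4° V = -208.5 + j70.17 V.
Step 5 — Ohm's law: I = V / Z_total = (-208.5 + j70.17) / (2.706 - j1.196e+04) = -0.005872 - j0.01743 A.
Step 6 — Convert to polar: |I| = 0.0184 A, ∠I = -108.6°.

I = 0.0184∠-108.6° A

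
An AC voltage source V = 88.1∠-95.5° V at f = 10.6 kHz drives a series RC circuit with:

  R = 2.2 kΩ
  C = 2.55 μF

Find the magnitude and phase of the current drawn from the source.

Step 1 — Angular frequency: ω = 2π·f = 2π·1.06e+04 = 6.66e+04 rad/s.
Step 2 — Component impedances:
  R: Z = R = 2200 Ω
  C: Z = 1/(jωC) = -j/(ω·C) = 0 - j5.888 Ω
Step 3 — Series combination: Z_total = R + C = 2200 - j5.888 Ω = 2200∠-0.2° Ω.
Step 4 — Source phasor: V = 88.1∠-95.5° V = -8.444 - j87.69 V.
Step 5 — Ohm's law: I = V / Z_total = (-8.444 - j87.69) / (2200 - j5.888) = -0.003731 - j0.03987 A.
Step 6 — Convert to polar: |I| = 0.04005 A, ∠I = -95.3°.

I = 0.04005∠-95.3° A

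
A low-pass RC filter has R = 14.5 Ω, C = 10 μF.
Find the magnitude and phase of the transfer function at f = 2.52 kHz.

Step 1 — Angular frequency: ω = 2π·2520 = 1.583e+04 rad/s.
Step 2 — Transfer function: H(jω) = 1/(1 + jωRC).
Step 3 — Denominator: 1 + jωRC = 1 + j·1.583e+04·14.5·1e-05 = 1 + j2.296.
Step 4 — H = 0.1595 - j0.3661.
Step 5 — Magnitude: |H| = 0.3993 (-8.0 dB); phase: φ = -66.5°.

|H| = 0.3993 (-8.0 dB), φ = -66.5°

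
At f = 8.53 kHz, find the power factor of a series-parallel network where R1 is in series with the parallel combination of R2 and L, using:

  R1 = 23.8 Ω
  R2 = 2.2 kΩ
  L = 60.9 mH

Step 1 — Angular frequency: ω = 2π·f = 2π·8530 = 5.36e+04 rad/s.
Step 2 — Component impedances:
  R1: Z = R = 23.8 Ω
  R2: Z = R = 2200 Ω
  L: Z = jωL = j·5.36e+04·0.0609 = 0 + j3264 Ω
Step 3 — Parallel branch: R2 || L = 1/(1/R2 + 1/L) = 1513 + j1020 Ω.
Step 4 — Series with R1: Z_total = R1 + (R2 || L) = 1537 + j1020 Ω = 1844∠33.6° Ω.
Step 5 — Power factor: PF = cos(φ) = Re(Z)/|Z| = 1536.5/1844.1 = 0.8332.
Step 6 — Type: Im(Z) = 1020 ⇒ lagging (phase φ = 33.6°).

PF = 0.8332 (lagging, φ = 33.6°)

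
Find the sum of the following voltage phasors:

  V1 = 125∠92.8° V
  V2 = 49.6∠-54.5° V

Step 1 — Convert each phasor to rectangular form:
  V1 = 125·(cos(92.8°) + j·sin(92.8°)) = -6.106 + j124.9 V
  V2 = 49.6·(cos(-54.5°) + j·sin(-54.5°)) = 28.8 - j40.38 V
Step 2 — Sum components: V_total = 22.7 + j84.47 V.
Step 3 — Convert to polar: |V_total| = 87.47 V, ∠V_total = 75.0°.

V_total = 87.47∠75.0° V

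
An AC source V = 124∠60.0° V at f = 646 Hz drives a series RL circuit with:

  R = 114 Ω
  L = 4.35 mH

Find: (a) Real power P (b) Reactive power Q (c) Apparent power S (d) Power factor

Step 1 — Angular frequency: ω = 2π·f = 2π·646 = 4059 rad/s.
Step 2 — Component impedances:
  R: Z = R = 114 Ω
  L: Z = jωL = j·4059·0.00435 = 0 + j17.66 Ω
Step 3 — Series combination: Z_total = R + L = 114 + j17.66 Ω = 115.4∠8.8° Ω.
Step 4 — Source phasor: V = 124∠60.0° V = 62 + j107.4 V.
Step 5 — Current: I = V / Z = 0.6736 + j0.8377 A = 1.075∠51.2° A.
Step 6 — Complex power: S = V·I* = 131.7 + j20.4 VA.
Step 7 — Real power: P = Re(S) = 131.7 W.
Step 8 — Reactive power: Q = Im(S) = 20.4 VAR.
Step 9 — Apparent power: |S| = 133.3 VA.
Step 10 — Power factor: PF = P/|S| = 0.9882 (lagging).

(a) P = 131.7 W  (b) Q = 20.4 VAR  (c) S = 133.3 VA  (d) PF = 0.9882 (lagging)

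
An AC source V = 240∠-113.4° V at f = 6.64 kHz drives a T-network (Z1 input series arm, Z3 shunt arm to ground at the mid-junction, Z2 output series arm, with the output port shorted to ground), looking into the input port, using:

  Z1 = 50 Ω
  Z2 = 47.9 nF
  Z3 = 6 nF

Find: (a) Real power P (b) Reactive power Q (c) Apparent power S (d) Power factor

Step 1 — Angular frequency: ω = 2π·f = 2π·6640 = 4.172e+04 rad/s.
Step 2 — Component impedances:
  Z1: Z = R = 50 Ω
  Z2: Z = 1/(jωC) = -j/(ω·C) = 0 - j500.4 Ω
  Z3: Z = 1/(jωC) = -j/(ω·C) = 0 - j3995 Ω
Step 3 — With the output port shorted to ground, the output series arm Z2 runs from the junction to ground; the shunt arm Z3 also runs from the junction to ground. They appear in parallel: Z3 || Z2 = 0 - j444.7 Ω.
Step 4 — Series with input arm Z1: Z_in = Z1 + (Z3 || Z2) = 50 - j444.7 Ω = 447.5∠-83.6° Ω.
Step 5 — Source phasor: V = 240∠-113.4° V = -95.32 - j220.3 V.
Step 6 — Current: I = V / Z = 0.4653 - j0.2667 A = 0.5363∠-29.8° A.
Step 7 — Complex power: S = V·I* = 14.38 - j127.9 VA.
Step 8 — Real power: P = Re(S) = 14.38 W.
Step 9 — Reactive power: Q = Im(S) = -127.9 VAR.
Step 10 — Apparent power: |S| = 128.7 VA.
Step 11 — Power factor: PF = P/|S| = 0.1117 (leading).

(a) P = 14.38 W  (b) Q = -127.9 VAR  (c) S = 128.7 VA  (d) PF = 0.1117 (leading)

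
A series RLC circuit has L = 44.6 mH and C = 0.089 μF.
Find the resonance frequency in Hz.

Step 1 — Resonance condition Im(Z)=0 gives ω₀ = 1/√(LC).
Step 2 — ω₀ = 1/√(0.0446·8.9e-08) = 1.587e+04 rad/s.
Step 3 — f₀ = ω₀/(2π) = 2526 Hz.

f₀ = 2526 Hz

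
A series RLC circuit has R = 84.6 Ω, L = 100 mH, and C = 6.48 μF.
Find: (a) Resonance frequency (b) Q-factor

Step 1 — Resonance condition Im(Z)=0 gives ω₀ = 1/√(LC).
Step 2 — ω₀ = 1/√(0.1·6.48e-06) = 1242 rad/s.
Step 3 — f₀ = ω₀/(2π) = 197.7 Hz.
Step 4 — Series Q: Q = ω₀L/R = 1242·0.1/84.6 = 1.468.

(a) f₀ = 197.7 Hz  (b) Q = 1.468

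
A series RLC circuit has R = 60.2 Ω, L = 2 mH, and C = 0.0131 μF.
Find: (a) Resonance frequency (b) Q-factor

Step 1 — Resonance condition Im(Z)=0 gives ω₀ = 1/√(LC).
Step 2 — ω₀ = 1/√(0.002·1.31e-08) = 1.954e+05 rad/s.
Step 3 — f₀ = ω₀/(2π) = 3.109e+04 Hz.
Step 4 — Series Q: Q = ω₀L/R = 1.954e+05·0.002/60.2 = 6.491.

(a) f₀ = 3.109e+04 Hz  (b) Q = 6.491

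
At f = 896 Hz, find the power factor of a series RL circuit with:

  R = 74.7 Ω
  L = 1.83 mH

Step 1 — Angular frequency: ω = 2π·f = 2π·896 = 5630 rad/s.
Step 2 — Component impedances:
  R: Z = R = 74.7 Ω
  L: Z = jωL = j·5630·0.00183 = 0 + j10.3 Ω
Step 3 — Series combination: Z_total = R + L = 74.7 + j10.3 Ω = 75.41∠7.9° Ω.
Step 4 — Power factor: PF = cos(φ) = Re(Z)/|Z| = 74.7/75.41 = 0.9906.
Step 5 — Type: Im(Z) = 10.3 ⇒ lagging (phase φ = 7.9°).

PF = 0.9906 (lagging, φ = 7.9°)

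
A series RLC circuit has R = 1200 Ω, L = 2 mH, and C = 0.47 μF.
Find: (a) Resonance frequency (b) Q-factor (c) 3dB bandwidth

Step 1 — Resonance: ω₀ = 1/√(LC) = 1/√(0.002·4.7e-07) = 3.262e+04 rad/s.
Step 2 — f₀ = ω₀/(2π) = 5191 Hz.
Step 3 — Series Q: Q = ω₀L/R = 3.262e+04·0.002/1200 = 0.05436.
Step 4 — Bandwidth: Δω = ω₀/Q = 6e+05 rad/s; BW = Δω/(2π) = 9.549e+04 Hz.

(a) f₀ = 5191 Hz  (b) Q = 0.05436  (c) BW = 9.549e+04 Hz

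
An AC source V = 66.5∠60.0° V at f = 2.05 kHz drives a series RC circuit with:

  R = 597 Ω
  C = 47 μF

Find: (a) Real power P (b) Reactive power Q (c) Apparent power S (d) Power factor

Step 1 — Angular frequency: ω = 2π·f = 2π·2050 = 1.288e+04 rad/s.
Step 2 — Component impedances:
  R: Z = R = 597 Ω
  C: Z = 1/(jωC) = -j/(ω·C) = 0 - j1.652 Ω
Step 3 — Series combination: Z_total = R + C = 597 - j1.652 Ω = 597∠-0.2° Ω.
Step 4 — Source phasor: V = 66.5∠60.0° V = 33.25 + j57.59 V.
Step 5 — Current: I = V / Z = 0.05543 + j0.09662 A = 0.1114∠60.2° A.
Step 6 — Complex power: S = V·I* = 7.407 - j0.0205 VA.
Step 7 — Real power: P = Re(S) = 7.407 W.
Step 8 — Reactive power: Q = Im(S) = -0.0205 VAR.
Step 9 — Apparent power: |S| = 7.407 VA.
Step 10 — Power factor: PF = P/|S| = 1 (leading).

(a) P = 7.407 W  (b) Q = -0.0205 VAR  (c) S = 7.407 VA  (d) PF = 1 (leading)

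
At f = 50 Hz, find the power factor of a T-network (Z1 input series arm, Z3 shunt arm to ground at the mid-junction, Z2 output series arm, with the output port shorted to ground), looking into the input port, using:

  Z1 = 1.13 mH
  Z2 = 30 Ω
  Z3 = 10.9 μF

Step 1 — Angular frequency: ω = 2π·f = 2π·50 = 314.2 rad/s.
Step 2 — Component impedances:
  Z1: Z = jωL = j·314.2·0.00113 = 0 + j0.355 Ω
  Z2: Z = R = 30 Ω
  Z3: Z = 1/(jωC) = -j/(ω·C) = 0 - j292 Ω
Step 3 — With the output port shorted to ground, the output series arm Z2 runs from the junction to ground; the shunt arm Z3 also runs from the junction to ground. They appear in parallel: Z3 || Z2 = 29.69 - j3.05 Ω.
Step 4 — Series with input arm Z1: Z_in = Z1 + (Z3 || Z2) = 29.69 - j2.695 Ω = 29.81∠-5.2° Ω.
Step 5 — Power factor: PF = cos(φ) = Re(Z)/|Z| = 29.687/29.809 = 0.9959.
Step 6 — Type: Im(Z) = -2.695 ⇒ leading (phase φ = -5.2°).

PF = 0.9959 (leading, φ = -5.2°)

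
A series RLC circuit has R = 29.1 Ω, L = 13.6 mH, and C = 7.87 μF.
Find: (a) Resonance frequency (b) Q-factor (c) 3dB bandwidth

Step 1 — Resonance: ω₀ = 1/√(LC) = 1/√(0.0136·7.87e-06) = 3057 rad/s.
Step 2 — f₀ = ω₀/(2π) = 486.5 Hz.
Step 3 — Series Q: Q = ω₀L/R = 3057·0.0136/29.1 = 1.429.
Step 4 — Bandwidth: Δω = ω₀/Q = 2140 rad/s; BW = Δω/(2π) = 340.5 Hz.

(a) f₀ = 486.5 Hz  (b) Q = 1.429  (c) BW = 340.5 Hz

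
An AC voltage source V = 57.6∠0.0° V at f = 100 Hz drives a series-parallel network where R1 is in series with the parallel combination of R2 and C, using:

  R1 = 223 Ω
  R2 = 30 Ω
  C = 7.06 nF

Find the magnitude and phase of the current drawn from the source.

Step 1 — Angular frequency: ω = 2π·f = 2π·100 = 628.3 rad/s.
Step 2 — Component impedances:
  R1: Z = R = 223 Ω
  R2: Z = R = 30 Ω
  C: Z = 1/(jωC) = -j/(ω·C) = 0 - j2.254e+05 Ω
Step 3 — Parallel branch: R2 || C = 1/(1/R2 + 1/C) = 30 - j0.003992 Ω.
Step 4 — Series with R1: Z_total = R1 + (R2 || C) = 253 - j0.003992 Ω = 253∠-0.0° Ω.
Step 5 — Source phasor: V = 57.6∠0.0° V = 57.6 V.
Step 6 — Ohm's law: I = V / Z_total = (57.6) / (253 - j0.003992) = 0.2277 + j3.593e-06 A.
Step 7 — Convert to polar: |I| = 0.2277 A, ∠I = 0.0°.

I = 0.2277∠0.0° A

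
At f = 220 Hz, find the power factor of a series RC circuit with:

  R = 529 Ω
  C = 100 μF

Step 1 — Angular frequency: ω = 2π·f = 2π·220 = 1382 rad/s.
Step 2 — Component impedances:
  R: Z = R = 529 Ω
  C: Z = 1/(jωC) = -j/(ω·C) = 0 - j7.234 Ω
Step 3 — Series combination: Z_total = R + C = 529 - j7.234 Ω = 529∠-0.8° Ω.
Step 4 — Power factor: PF = cos(φ) = Re(Z)/|Z| = 529/529.05 = 0.9999.
Step 5 — Type: Im(Z) = -7.234 ⇒ leading (phase φ = -0.8°).

PF = 0.9999 (leading, φ = -0.8°)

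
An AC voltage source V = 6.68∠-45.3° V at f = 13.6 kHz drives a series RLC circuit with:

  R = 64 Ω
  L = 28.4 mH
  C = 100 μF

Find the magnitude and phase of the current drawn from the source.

Step 1 — Angular frequency: ω = 2π·f = 2π·1.36e+04 = 8.545e+04 rad/s.
Step 2 — Component impedances:
  R: Z = R = 64 Ω
  L: Z = jωL = j·8.545e+04·0.0284 = 0 + j2427 Ω
  C: Z = 1/(jωC) = -j/(ω·C) = 0 - j0.117 Ω
Step 3 — Series combination: Z_total = R + L + C = 64 + j2427 Ω = 2428∠88.5° Ω.
Step 4 — Source phasor: V = 6.68∠-45.3° V = 4.699 - j4.748 V.
Step 5 — Ohm's law: I = V / Z_total = (4.699 - j4.748) / (64 + j2427) = -0.001904 - j0.001986 A.
Step 6 — Convert to polar: |I| = 0.002752 A, ∠I = -133.8°.

I = 0.002752∠-133.8° A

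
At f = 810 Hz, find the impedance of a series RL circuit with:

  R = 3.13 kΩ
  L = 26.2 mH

Step 1 — Angular frequency: ω = 2π·f = 2π·810 = 5089 rad/s.
Step 2 — Component impedances:
  R: Z = R = 3130 Ω
  L: Z = jωL = j·5089·0.0262 = 0 + j133.3 Ω
Step 3 — Series combination: Z_total = R + L = 3130 + j133.3 Ω = 3133∠2.4° Ω.

Z = 3130 + j133.3 Ω = 3133∠2.4° Ω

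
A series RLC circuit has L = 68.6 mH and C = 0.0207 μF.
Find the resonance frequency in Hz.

Step 1 — Resonance condition Im(Z)=0 gives ω₀ = 1/√(LC).
Step 2 — ω₀ = 1/√(0.0686·2.07e-08) = 2.654e+04 rad/s.
Step 3 — f₀ = ω₀/(2π) = 4224 Hz.

f₀ = 4224 Hz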